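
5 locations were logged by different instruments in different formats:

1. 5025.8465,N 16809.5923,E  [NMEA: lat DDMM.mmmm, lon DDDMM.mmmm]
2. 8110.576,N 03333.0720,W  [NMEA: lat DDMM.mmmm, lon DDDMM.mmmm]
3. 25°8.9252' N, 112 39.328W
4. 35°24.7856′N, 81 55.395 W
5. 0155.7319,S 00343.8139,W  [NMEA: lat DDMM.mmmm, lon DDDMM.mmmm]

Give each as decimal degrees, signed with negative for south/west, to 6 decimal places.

Point 1:
  Lat: degrees = first 2 digits = 50, minutes = 25.8465; 50 + 25.8465/60 = 50.4307750
  N ⇒ keep positive
  Lon: degrees = first 3 digits = 168, minutes = 9.5923; 168 + 9.5923/60 = 168.1598717
  E ⇒ keep positive
Point 2:
  Latitude: degrees = first 2 digits = 81, minutes = 10.576; 81 + 10.576/60 = 81.1762667
  N → positive
  Lon: split at 3 digits → 033° and 33.072′; 33 + 33.072/60 = 33.5512000
  hemisphere W, so the sign is −
Point 3:
  φ: 25 + 8.9252/60 = 25.1487533
  N ⇒ keep positive
  λ: 39.328′ = 0.655467°; total 112.6554667
  W ⇒ negate
Point 4:
  φ: 24.7856′ = 0.413093°; total 35.4130933
  N ⇒ keep positive
  Longitude: 81 + 55.395/60 = 81.9232500
  W ⇒ negate
Point 5:
  Lat: split at 2 digits → 01° and 55.7319′; 1 + 55.7319/60 = 1.9288650
  S → negative
  Lon: degrees = first 3 digits = 3, minutes = 43.8139; 3 + 43.8139/60 = 3.7302317
  W ⇒ negate

1. 50.430775, 168.159872
2. 81.176267, -33.551200
3. 25.148753, -112.655467
4. 35.413093, -81.923250
5. -1.928865, -3.730232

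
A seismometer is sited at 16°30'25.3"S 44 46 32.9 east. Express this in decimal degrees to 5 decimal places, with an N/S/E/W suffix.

Lat: 16° + 30/60 + 25.3/3600 = 16 + 0.500000 + 0.007028 = 16.507028
Lon: 44 + 46/60 + 32.9/3600 = 44.775806

16.50703° S, 44.77581° E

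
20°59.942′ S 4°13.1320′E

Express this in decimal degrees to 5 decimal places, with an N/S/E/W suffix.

Lat: 20 + 59.942/60 = 20.999033
Lon: 13.132′ = 0.218867°; total 4.218867

20.99903° S, 4.21887° E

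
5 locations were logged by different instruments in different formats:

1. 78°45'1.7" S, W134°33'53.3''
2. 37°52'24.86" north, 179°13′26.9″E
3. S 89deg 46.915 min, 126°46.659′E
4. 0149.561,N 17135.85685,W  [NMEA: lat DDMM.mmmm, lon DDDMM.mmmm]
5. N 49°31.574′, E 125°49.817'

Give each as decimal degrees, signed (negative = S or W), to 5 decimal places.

1. -78.75047, -134.56481
2. 37.87357, 179.22414
3. -89.78192, 126.77765
4. 1.82602, -171.59761
5. 49.52623, 125.83028

Point 1:
  φ: 78 + 45/60 + 1.7/3600 = 78.750472
  S → negative
  λ: 134° + 33/60 + 53.3/3600 = 134 + 0.550000 + 0.014806 = 134.564806
  hemisphere W, so the sign is −
Point 2:
  Latitude: 37° + 52/60 + 24.86/3600 = 37 + 0.866667 + 0.006906 = 37.873572
  N → positive
  λ: 179 + 13/60 + 26.9/3600 = 179.224139
  E → positive
Point 3:
  Lat: 89 + 46.915/60 = 89.781917
  S → negative
  Longitude: 46.659′ = 0.777650°; total 126.777650
  E ⇒ keep positive
Point 4:
  φ: degrees = first 2 digits = 1, minutes = 49.561; 1 + 49.561/60 = 1.826017
  N → positive
  λ: split at 3 digits → 171° and 35.85685′; 171 + 35.85685/60 = 171.597614
  W → negative
Point 5:
  Lat: 49 + 31.574/60 = 49.526233
  N → positive
  Longitude: 49.817′ = 0.830283°; total 125.830283
  E ⇒ keep positive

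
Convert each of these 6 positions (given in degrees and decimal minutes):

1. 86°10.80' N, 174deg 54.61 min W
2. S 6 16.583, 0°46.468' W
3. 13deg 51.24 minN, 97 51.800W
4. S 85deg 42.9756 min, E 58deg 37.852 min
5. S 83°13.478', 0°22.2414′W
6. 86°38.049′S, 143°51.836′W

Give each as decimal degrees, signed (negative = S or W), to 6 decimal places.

1. 86.180000, -174.910167
2. -6.276383, -0.774467
3. 13.854000, -97.863333
4. -85.716260, 58.630867
5. -83.224633, -0.370690
6. -86.634150, -143.863933

Point 1:
  Lat: 10.8′ = 0.180000°; total 86.1800000
  N → positive
  Lon: 174 + 54.61/60 = 174.9101667
  W ⇒ negate
Point 2:
  Latitude: 16.583′ = 0.276383°; total 6.2763833
  hemisphere S, so the sign is −
  Lon: 0 + 46.468/60 = 0.7744667
  W ⇒ negate
Point 3:
  Lat: 51.24′ = 0.854000°; total 13.8540000
  N → positive
  Longitude: 51.8′ = 0.863333°; total 97.8633333
  W → negative
Point 4:
  Latitude: 85 + 42.9756/60 = 85.7162600
  S ⇒ negate
  Lon: 37.852′ = 0.630867°; total 58.6308667
  E ⇒ keep positive
Point 5:
  Lat: 83 + 13.478/60 = 83.2246333
  S → negative
  Longitude: 0 + 22.2414/60 = 0.3706900
  hemisphere W, so the sign is −
Point 6:
  Lat: 86 + 38.049/60 = 86.6341500
  hemisphere S, so the sign is −
  Longitude: 51.836′ = 0.863933°; total 143.8639333
  W → negative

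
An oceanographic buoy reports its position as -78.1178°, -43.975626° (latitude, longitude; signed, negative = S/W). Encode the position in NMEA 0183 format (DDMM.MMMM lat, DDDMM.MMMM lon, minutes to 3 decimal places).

Latitude is negative → S; |value| = 78.117800
φ: fractional part 0.117800 → 7.06800 minutes
Longitude is negative → W; |value| = 43.975626
Longitude: 43° + 0.975626 × 60 = 43° 58.53756′

7807.068,S / 04358.538,W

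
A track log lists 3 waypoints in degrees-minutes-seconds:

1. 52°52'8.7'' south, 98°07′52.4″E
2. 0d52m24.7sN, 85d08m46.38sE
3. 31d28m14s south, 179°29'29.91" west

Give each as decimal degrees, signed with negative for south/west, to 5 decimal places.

Point 1:
  Lat: 52 + 52/60 + 8.7/3600 = 52.869083
  S → negative
  λ: 7′ + 52.4″ = 7.87333′; 98 + 7.87333/60 = 98.131222
  E → positive
Point 2:
  Latitude: 52′ + 24.7″ = 52.41167′; 0 + 52.41167/60 = 0.873528
  N ⇒ keep positive
  Lon: 85° + 8/60 + 46.38/3600 = 85 + 0.133333 + 0.012883 = 85.146217
  E → positive
Point 3:
  Latitude: 28′ + 14″ = 28.23333′; 31 + 28.23333/60 = 31.470556
  S → negative
  λ: 179° + 29/60 + 29.91/3600 = 179 + 0.483333 + 0.008308 = 179.491642
  W ⇒ negate

1. -52.86908, 98.13122
2. 0.87353, 85.14622
3. -31.47056, -179.49164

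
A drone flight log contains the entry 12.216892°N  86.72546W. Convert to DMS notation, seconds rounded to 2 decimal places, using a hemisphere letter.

12°13′0.81″ N, 86°43′31.66″ W

Latitude: 0.216892 × 60 = 13.01352′ → 13′, remainder × 60 = 0.8112″
Longitude: 0.725460 × 60 = 43.52760′ → 43′, remainder × 60 = 31.6560″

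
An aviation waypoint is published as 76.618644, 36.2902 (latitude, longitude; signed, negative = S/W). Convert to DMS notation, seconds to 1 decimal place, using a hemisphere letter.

Latitude: whole degrees 76; 37.11864′ → 37′ and 7.118″
Lon: 0.290200° → 17.41200′; 0.41200 × 60 = 24.720″

76°37′7.1″ N, 36°17′24.7″ E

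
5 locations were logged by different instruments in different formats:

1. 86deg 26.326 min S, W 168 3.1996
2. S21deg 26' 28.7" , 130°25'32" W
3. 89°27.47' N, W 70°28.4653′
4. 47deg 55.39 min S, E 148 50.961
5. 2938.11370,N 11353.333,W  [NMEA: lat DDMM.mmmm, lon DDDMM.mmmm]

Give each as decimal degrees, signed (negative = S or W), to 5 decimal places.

Point 1:
  φ: 86 + 26.326/60 = 86.438767
  hemisphere S, so the sign is −
  Longitude: 3.1996′ = 0.053327°; total 168.053327
  W ⇒ negate
Point 2:
  Lat: 21 + 26/60 + 28.7/3600 = 21.441306
  S ⇒ negate
  Longitude: 130° + 25/60 + 32/3600 = 130 + 0.416667 + 0.008889 = 130.425556
  hemisphere W, so the sign is −
Point 3:
  φ: 89 + 27.47/60 = 89.457833
  N ⇒ keep positive
  Longitude: 28.4653′ = 0.474422°; total 70.474422
  W → negative
Point 4:
  φ: 55.39′ = 0.923167°; total 47.923167
  S → negative
  Lon: 148 + 50.961/60 = 148.849350
  E → positive
Point 5:
  Latitude: split at 2 digits → 29° and 38.1137′; 29 + 38.1137/60 = 29.635228
  N → positive
  λ: split at 3 digits → 113° and 53.333′; 113 + 53.333/60 = 113.888883
  W → negative

1. -86.43877, -168.05333
2. -21.44131, -130.42556
3. 89.45783, -70.47442
4. -47.92317, 148.84935
5. 29.63523, -113.88888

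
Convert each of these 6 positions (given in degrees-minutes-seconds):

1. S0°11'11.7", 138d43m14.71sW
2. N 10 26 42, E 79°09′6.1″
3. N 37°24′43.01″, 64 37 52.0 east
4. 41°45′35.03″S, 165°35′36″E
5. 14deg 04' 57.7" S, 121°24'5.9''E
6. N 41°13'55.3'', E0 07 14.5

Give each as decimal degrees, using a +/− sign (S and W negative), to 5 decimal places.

Point 1:
  Latitude: 11′ + 11.7″ = 11.19500′; 0 + 11.19500/60 = 0.186583
  S → negative
  λ: 138° + 43/60 + 14.71/3600 = 138 + 0.716667 + 0.004086 = 138.720753
  W → negative
Point 2:
  Lat: 10° + 26/60 + 42/3600 = 10 + 0.433333 + 0.011667 = 10.445000
  N → positive
  λ: 79° + 9/60 + 6.1/3600 = 79 + 0.150000 + 0.001694 = 79.151694
  E ⇒ keep positive
Point 3:
  Lat: 24′ + 43.01″ = 24.71683′; 37 + 24.71683/60 = 37.411947
  N → positive
  Longitude: 64 + 37/60 + 52/3600 = 64.631111
  E → positive
Point 4:
  Latitude: 41 + 45/60 + 35.03/3600 = 41.759731
  S → negative
  λ: 165° + 35/60 + 36/3600 = 165 + 0.583333 + 0.010000 = 165.593333
  E → positive
Point 5:
  φ: 14 + 4/60 + 57.7/3600 = 14.082694
  S ⇒ negate
  Longitude: 24′ + 5.9″ = 24.09833′; 121 + 24.09833/60 = 121.401639
  E ⇒ keep positive
Point 6:
  Latitude: 13′ + 55.3″ = 13.92167′; 41 + 13.92167/60 = 41.232028
  N ⇒ keep positive
  λ: 0 + 7/60 + 14.5/3600 = 0.120694
  E ⇒ keep positive

1. -0.18658, -138.72075
2. 10.44500, 79.15169
3. 37.41195, 64.63111
4. -41.75973, 165.59333
5. -14.08269, 121.40164
6. 41.23203, 0.12069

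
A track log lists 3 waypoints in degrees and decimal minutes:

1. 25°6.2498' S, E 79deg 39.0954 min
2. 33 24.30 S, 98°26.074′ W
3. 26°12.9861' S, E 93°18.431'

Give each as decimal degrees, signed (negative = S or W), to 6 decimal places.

1. -25.104163, 79.651590
2. -33.405000, -98.434567
3. -26.216435, 93.307183

Point 1:
  φ: 25 + 6.2498/60 = 25.1041633
  S → negative
  Longitude: 39.0954′ = 0.651590°; total 79.6515900
  E → positive
Point 2:
  φ: 33 + 24.3/60 = 33.4050000
  hemisphere S, so the sign is −
  Longitude: 98 + 26.074/60 = 98.4345667
  hemisphere W, so the sign is −
Point 3:
  Latitude: 26 + 12.9861/60 = 26.2164350
  S → negative
  Longitude: 93 + 18.431/60 = 93.3071833
  E ⇒ keep positive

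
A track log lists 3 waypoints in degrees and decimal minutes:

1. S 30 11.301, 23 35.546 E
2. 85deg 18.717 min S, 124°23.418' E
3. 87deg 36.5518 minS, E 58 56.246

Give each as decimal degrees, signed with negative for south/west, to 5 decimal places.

1. -30.18835, 23.59243
2. -85.31195, 124.39030
3. -87.60920, 58.93743

Point 1:
  φ: 11.301′ = 0.188350°; total 30.188350
  S ⇒ negate
  Longitude: 23 + 35.546/60 = 23.592433
  E ⇒ keep positive
Point 2:
  φ: 85 + 18.717/60 = 85.311950
  hemisphere S, so the sign is −
  Longitude: 23.418′ = 0.390300°; total 124.390300
  E ⇒ keep positive
Point 3:
  φ: 87 + 36.5518/60 = 87.609197
  S → negative
  Lon: 58 + 56.246/60 = 58.937433
  E ⇒ keep positive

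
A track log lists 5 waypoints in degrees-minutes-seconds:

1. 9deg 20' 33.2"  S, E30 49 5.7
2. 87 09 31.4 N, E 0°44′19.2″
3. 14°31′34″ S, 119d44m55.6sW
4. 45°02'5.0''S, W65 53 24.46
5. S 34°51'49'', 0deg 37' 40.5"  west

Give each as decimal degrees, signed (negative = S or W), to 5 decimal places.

1. -9.34256, 30.81825
2. 87.15872, 0.73867
3. -14.52611, -119.74878
4. -45.03472, -65.89013
5. -34.86361, -0.62792

Point 1:
  φ: 20′ + 33.2″ = 20.55333′; 9 + 20.55333/60 = 9.342556
  S → negative
  Lon: 30° + 49/60 + 5.7/3600 = 30 + 0.816667 + 0.001583 = 30.818250
  E → positive
Point 2:
  Lat: 9′ + 31.4″ = 9.52333′; 87 + 9.52333/60 = 87.158722
  N ⇒ keep positive
  λ: 0 + 44/60 + 19.2/3600 = 0.738667
  E ⇒ keep positive
Point 3:
  Lat: 14 + 31/60 + 34/3600 = 14.526111
  S → negative
  Longitude: 44′ + 55.6″ = 44.92667′; 119 + 44.92667/60 = 119.748778
  W ⇒ negate
Point 4:
  Latitude: 45° + 2/60 + 5/3600 = 45 + 0.033333 + 0.001389 = 45.034722
  S ⇒ negate
  Longitude: 53′ + 24.46″ = 53.40767′; 65 + 53.40767/60 = 65.890128
  W → negative
Point 5:
  Latitude: 34 + 51/60 + 49/3600 = 34.863611
  S → negative
  Lon: 0° + 37/60 + 40.5/3600 = 0 + 0.616667 + 0.011250 = 0.627917
  hemisphere W, so the sign is −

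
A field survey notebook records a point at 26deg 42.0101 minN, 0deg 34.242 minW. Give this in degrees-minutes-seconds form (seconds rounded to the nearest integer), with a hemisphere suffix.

26°42′1″ N, 0°34′15″ W

Latitude: fractional minutes 0.01010 × 60 = 0.61″
λ: 34.24200′ → 34′ and 0.24200 × 60 = 14.52″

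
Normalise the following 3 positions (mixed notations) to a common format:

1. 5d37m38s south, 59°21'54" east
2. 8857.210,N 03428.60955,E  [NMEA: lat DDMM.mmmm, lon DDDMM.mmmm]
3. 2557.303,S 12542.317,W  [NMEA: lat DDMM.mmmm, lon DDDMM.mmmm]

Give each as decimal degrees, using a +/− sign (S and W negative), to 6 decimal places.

Point 1:
  Latitude: 37′ + 38″ = 37.63333′; 5 + 37.63333/60 = 5.6272222
  S → negative
  Lon: 21′ + 54″ = 21.90000′; 59 + 21.90000/60 = 59.3650000
  E ⇒ keep positive
Point 2:
  φ: split at 2 digits → 88° and 57.21′; 88 + 57.21/60 = 88.9535000
  N → positive
  λ: split at 3 digits → 034° and 28.60955′; 34 + 28.60955/60 = 34.4768258
  E ⇒ keep positive
Point 3:
  Latitude: degrees = first 2 digits = 25, minutes = 57.303; 25 + 57.303/60 = 25.9550500
  S ⇒ negate
  λ: split at 3 digits → 125° and 42.317′; 125 + 42.317/60 = 125.7052833
  W → negative

1. -5.627222, 59.365000
2. 88.953500, 34.476826
3. -25.955050, -125.705283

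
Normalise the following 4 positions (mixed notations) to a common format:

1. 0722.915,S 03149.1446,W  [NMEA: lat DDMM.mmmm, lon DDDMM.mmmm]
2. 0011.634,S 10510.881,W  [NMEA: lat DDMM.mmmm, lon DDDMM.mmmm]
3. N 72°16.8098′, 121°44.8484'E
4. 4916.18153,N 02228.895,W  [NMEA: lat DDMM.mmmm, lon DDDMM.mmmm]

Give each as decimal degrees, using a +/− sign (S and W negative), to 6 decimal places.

1. -7.381917, -31.819077
2. -0.193900, -105.181350
3. 72.280163, 121.747473
4. 49.269692, -22.481583

Point 1:
  Lat: split at 2 digits → 07° and 22.915′; 7 + 22.915/60 = 7.3819167
  S → negative
  Lon: degrees = first 3 digits = 31, minutes = 49.1446; 31 + 49.1446/60 = 31.8190767
  hemisphere W, so the sign is −
Point 2:
  φ: split at 2 digits → 00° and 11.634′; 0 + 11.634/60 = 0.1939000
  S → negative
  Lon: split at 3 digits → 105° and 10.881′; 105 + 10.881/60 = 105.1813500
  W ⇒ negate
Point 3:
  φ: 72 + 16.8098/60 = 72.2801633
  N → positive
  λ: 121 + 44.8484/60 = 121.7474733
  E → positive
Point 4:
  Lat: split at 2 digits → 49° and 16.18153′; 49 + 16.18153/60 = 49.2696922
  N ⇒ keep positive
  Lon: split at 3 digits → 022° and 28.895′; 22 + 28.895/60 = 22.4815833
  W → negative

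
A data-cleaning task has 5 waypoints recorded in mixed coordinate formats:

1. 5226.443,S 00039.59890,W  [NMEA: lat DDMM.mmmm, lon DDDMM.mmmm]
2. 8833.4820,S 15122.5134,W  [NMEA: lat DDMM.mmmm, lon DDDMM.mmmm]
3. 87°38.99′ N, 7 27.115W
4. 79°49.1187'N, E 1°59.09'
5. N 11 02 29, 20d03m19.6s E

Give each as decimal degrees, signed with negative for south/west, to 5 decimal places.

1. -52.44072, -0.65998
2. -88.55803, -151.37522
3. 87.64983, -7.45192
4. 79.81865, 1.98483
5. 11.04139, 20.05544

Point 1:
  φ: degrees = first 2 digits = 52, minutes = 26.443; 52 + 26.443/60 = 52.440717
  S → negative
  λ: degrees = first 3 digits = 0, minutes = 39.5989; 0 + 39.5989/60 = 0.659982
  W ⇒ negate
Point 2:
  Latitude: degrees = first 2 digits = 88, minutes = 33.482; 88 + 33.482/60 = 88.558033
  S ⇒ negate
  Longitude: split at 3 digits → 151° and 22.5134′; 151 + 22.5134/60 = 151.375223
  hemisphere W, so the sign is −
Point 3:
  Lat: 87 + 38.99/60 = 87.649833
  N → positive
  Lon: 27.115′ = 0.451917°; total 7.451917
  W → negative
Point 4:
  Latitude: 79 + 49.1187/60 = 79.818645
  N → positive
  λ: 1 + 59.09/60 = 1.984833
  E → positive
Point 5:
  φ: 2′ + 29″ = 2.48333′; 11 + 2.48333/60 = 11.041389
  N → positive
  λ: 3′ + 19.6″ = 3.32667′; 20 + 3.32667/60 = 20.055444
  E → positive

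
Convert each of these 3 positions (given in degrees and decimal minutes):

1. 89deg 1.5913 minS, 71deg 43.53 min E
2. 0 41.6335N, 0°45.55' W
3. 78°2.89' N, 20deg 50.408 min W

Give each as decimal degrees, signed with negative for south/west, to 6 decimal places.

Point 1:
  Lat: 1.5913′ = 0.026522°; total 89.0265217
  hemisphere S, so the sign is −
  λ: 71 + 43.53/60 = 71.7255000
  E → positive
Point 2:
  Latitude: 0 + 41.6335/60 = 0.6938917
  N ⇒ keep positive
  λ: 45.55′ = 0.759167°; total 0.7591667
  W ⇒ negate
Point 3:
  Latitude: 78 + 2.89/60 = 78.0481667
  N → positive
  Lon: 20 + 50.408/60 = 20.8401333
  W ⇒ negate

1. -89.026522, 71.725500
2. 0.693892, -0.759167
3. 78.048167, -20.840133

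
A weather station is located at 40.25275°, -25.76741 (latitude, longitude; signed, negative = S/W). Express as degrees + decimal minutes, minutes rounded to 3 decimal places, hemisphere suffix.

40° 15.165′ N, 25° 46.045′ W

φ: minutes = (40.252750 − 40) × 60 = 15.16500
Longitude is negative → W; |value| = 25.767410
Longitude: 25° + 0.767410 × 60 = 25° 46.04460′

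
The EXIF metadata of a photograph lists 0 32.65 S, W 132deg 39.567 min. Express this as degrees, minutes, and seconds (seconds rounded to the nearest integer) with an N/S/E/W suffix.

0°32′39″ S, 132°39′34″ W

Latitude: fractional minutes 0.65000 × 60 = 39.00″
Longitude: 39.56700′ → 39′ and 0.56700 × 60 = 34.02″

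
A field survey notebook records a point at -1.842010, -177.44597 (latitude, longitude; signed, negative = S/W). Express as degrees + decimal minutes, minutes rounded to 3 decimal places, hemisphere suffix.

Latitude is negative → S; |value| = 1.842010
Lat: fractional part 0.842010 → 50.52060 minutes
Longitude is negative → W; |value| = 177.445970
Longitude: fractional part 0.445970 → 26.75820 minutes

1° 50.521′ S, 177° 26.758′ W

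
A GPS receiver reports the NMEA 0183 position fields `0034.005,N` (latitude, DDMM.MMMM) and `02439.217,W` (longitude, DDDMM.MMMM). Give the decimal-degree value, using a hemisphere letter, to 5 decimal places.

Lat: split at 2 digits → 00° and 34.005′; 0 + 34.005/60 = 0.566750
λ: split at 3 digits → 024° and 39.217′; 24 + 39.217/60 = 24.653617

0.56675° N, 24.65362° W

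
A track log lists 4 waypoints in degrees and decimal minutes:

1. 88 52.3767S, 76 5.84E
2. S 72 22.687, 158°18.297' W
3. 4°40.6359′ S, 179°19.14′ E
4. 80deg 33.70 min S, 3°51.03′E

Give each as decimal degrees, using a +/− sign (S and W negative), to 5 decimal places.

Point 1:
  Lat: 52.3767′ = 0.872945°; total 88.872945
  hemisphere S, so the sign is −
  Longitude: 5.84′ = 0.097333°; total 76.097333
  E → positive
Point 2:
  φ: 72 + 22.687/60 = 72.378117
  S ⇒ negate
  λ: 158 + 18.297/60 = 158.304950
  W → negative
Point 3:
  Lat: 4 + 40.6359/60 = 4.677265
  S ⇒ negate
  Longitude: 179 + 19.14/60 = 179.319000
  E → positive
Point 4:
  φ: 33.7′ = 0.561667°; total 80.561667
  hemisphere S, so the sign is −
  λ: 3 + 51.03/60 = 3.850500
  E → positive

1. -88.87295, 76.09733
2. -72.37812, -158.30495
3. -4.67727, 179.31900
4. -80.56167, 3.85050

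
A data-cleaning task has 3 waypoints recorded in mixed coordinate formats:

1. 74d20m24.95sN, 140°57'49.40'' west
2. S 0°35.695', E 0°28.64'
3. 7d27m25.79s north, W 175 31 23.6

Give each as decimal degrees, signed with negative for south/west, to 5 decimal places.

1. 74.34026, -140.96372
2. -0.59492, 0.47733
3. 7.45716, -175.52322

Point 1:
  Lat: 20′ + 24.95″ = 20.41583′; 74 + 20.41583/60 = 74.340264
  N ⇒ keep positive
  Lon: 57′ + 49.4″ = 57.82333′; 140 + 57.82333/60 = 140.963722
  hemisphere W, so the sign is −
Point 2:
  Lat: 35.695′ = 0.594917°; total 0.594917
  hemisphere S, so the sign is −
  λ: 0 + 28.64/60 = 0.477333
  E ⇒ keep positive
Point 3:
  Lat: 27′ + 25.79″ = 27.42983′; 7 + 27.42983/60 = 7.457164
  N ⇒ keep positive
  Lon: 175 + 31/60 + 23.6/3600 = 175.523222
  hemisphere W, so the sign is −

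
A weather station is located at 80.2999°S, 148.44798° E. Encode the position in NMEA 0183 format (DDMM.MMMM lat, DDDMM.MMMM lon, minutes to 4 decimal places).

Lat: fractional part 0.299900 → 17.994000 minutes
Lon: 148° + 0.447980 × 60 = 148° 26.878800′

8017.9940,S / 14826.8788,E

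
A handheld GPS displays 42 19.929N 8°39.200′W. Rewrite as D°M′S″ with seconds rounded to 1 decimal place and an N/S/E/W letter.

Lat: fractional minutes 0.92900 × 60 = 55.740″
λ: 39.20000′ → 39′ and 0.20000 × 60 = 12.000″

42°19′55.7″ N, 8°39′12.0″ W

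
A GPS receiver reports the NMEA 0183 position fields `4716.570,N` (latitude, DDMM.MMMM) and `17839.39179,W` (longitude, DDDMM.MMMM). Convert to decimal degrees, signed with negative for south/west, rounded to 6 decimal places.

47.276167, -178.656530

Lat: split at 2 digits → 47° and 16.57′; 47 + 16.57/60 = 47.2761667
N ⇒ keep positive
λ: split at 3 digits → 178° and 39.39179′; 178 + 39.39179/60 = 178.6565298
W → negative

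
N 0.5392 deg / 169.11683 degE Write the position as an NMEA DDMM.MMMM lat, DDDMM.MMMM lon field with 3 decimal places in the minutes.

Latitude: 0° + 0.539200 × 60 = 0° 32.35200′
Lon: 169° + 0.116830 × 60 = 169° 7.00980′

0032.352,N / 16907.010,E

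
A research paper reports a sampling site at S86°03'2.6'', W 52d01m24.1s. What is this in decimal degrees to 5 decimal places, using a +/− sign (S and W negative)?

Lat: 86 + 3/60 + 2.6/3600 = 86.050722
hemisphere S, so the sign is −
λ: 52 + 1/60 + 24.1/3600 = 52.023361
W ⇒ negate

-86.05072, -52.02336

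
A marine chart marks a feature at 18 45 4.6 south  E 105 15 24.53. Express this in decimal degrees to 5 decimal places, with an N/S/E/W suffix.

18.75128° S, 105.25681° E

φ: 18° + 45/60 + 4.6/3600 = 18 + 0.750000 + 0.001278 = 18.751278
Lon: 15′ + 24.53″ = 15.40883′; 105 + 15.40883/60 = 105.256814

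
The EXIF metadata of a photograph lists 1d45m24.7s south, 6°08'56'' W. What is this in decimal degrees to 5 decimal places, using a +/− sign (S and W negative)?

Lat: 1° + 45/60 + 24.7/3600 = 1 + 0.750000 + 0.006861 = 1.756861
S ⇒ negate
Lon: 6 + 8/60 + 56/3600 = 6.148889
hemisphere W, so the sign is −

-1.75686, -6.14889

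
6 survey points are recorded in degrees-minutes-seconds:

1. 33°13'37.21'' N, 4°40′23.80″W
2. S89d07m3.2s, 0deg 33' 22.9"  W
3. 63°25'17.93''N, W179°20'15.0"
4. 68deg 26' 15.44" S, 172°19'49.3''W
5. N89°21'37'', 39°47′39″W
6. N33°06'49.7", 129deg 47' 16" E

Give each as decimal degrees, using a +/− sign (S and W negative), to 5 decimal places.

Point 1:
  φ: 13′ + 37.21″ = 13.62017′; 33 + 13.62017/60 = 33.227003
  N ⇒ keep positive
  λ: 4° + 40/60 + 23.8/3600 = 4 + 0.666667 + 0.006611 = 4.673278
  W ⇒ negate
Point 2:
  φ: 89° + 7/60 + 3.2/3600 = 89 + 0.116667 + 0.000889 = 89.117556
  S → negative
  λ: 0° + 33/60 + 22.9/3600 = 0 + 0.550000 + 0.006361 = 0.556361
  hemisphere W, so the sign is −
Point 3:
  Lat: 63° + 25/60 + 17.93/3600 = 63 + 0.416667 + 0.004981 = 63.421647
  N → positive
  Longitude: 179 + 20/60 + 15/3600 = 179.337500
  W → negative
Point 4:
  Latitude: 68 + 26/60 + 15.44/3600 = 68.437622
  S → negative
  Longitude: 19′ + 49.3″ = 19.82167′; 172 + 19.82167/60 = 172.330361
  hemisphere W, so the sign is −
Point 5:
  Lat: 89 + 21/60 + 37/3600 = 89.360278
  N ⇒ keep positive
  Longitude: 39° + 47/60 + 39/3600 = 39 + 0.783333 + 0.010833 = 39.794167
  hemisphere W, so the sign is −
Point 6:
  Latitude: 33° + 6/60 + 49.7/3600 = 33 + 0.100000 + 0.013806 = 33.113806
  N → positive
  Longitude: 47′ + 16″ = 47.26667′; 129 + 47.26667/60 = 129.787778
  E → positive

1. 33.22700, -4.67328
2. -89.11756, -0.55636
3. 63.42165, -179.33750
4. -68.43762, -172.33036
5. 89.36028, -39.79417
6. 33.11381, 129.78778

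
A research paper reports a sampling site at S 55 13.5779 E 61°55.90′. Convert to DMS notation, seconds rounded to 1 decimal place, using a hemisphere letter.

55°13′34.7″ S, 61°55′54.0″ E

Latitude: fractional minutes 0.57790 × 60 = 34.674″
Lon: 55.90000′ → 55′ and 0.90000 × 60 = 54.000″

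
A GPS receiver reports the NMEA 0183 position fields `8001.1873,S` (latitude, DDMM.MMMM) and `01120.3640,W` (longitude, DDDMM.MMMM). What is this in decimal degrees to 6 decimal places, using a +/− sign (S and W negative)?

-80.019788, -11.339400

Lat: degrees = first 2 digits = 80, minutes = 1.1873; 80 + 1.1873/60 = 80.0197883
S → negative
Lon: degrees = first 3 digits = 11, minutes = 20.364; 11 + 20.364/60 = 11.3394000
W ⇒ negate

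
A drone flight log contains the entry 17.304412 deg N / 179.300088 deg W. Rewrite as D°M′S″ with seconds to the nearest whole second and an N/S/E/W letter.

Latitude: 0.304412° → 18.26472′; 0.26472 × 60 = 15.88″
Longitude: 0.300088° → 18.00528′; 0.00528 × 60 = 0.32″

17°18′16″ N, 179°18′0″ W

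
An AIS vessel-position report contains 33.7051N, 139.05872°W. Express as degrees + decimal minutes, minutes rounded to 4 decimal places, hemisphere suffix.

Lat: fractional part 0.705100 → 42.306000 minutes
λ: minutes = (139.058720 − 139) × 60 = 3.523200

33° 42.3060′ N, 139° 3.5232′ W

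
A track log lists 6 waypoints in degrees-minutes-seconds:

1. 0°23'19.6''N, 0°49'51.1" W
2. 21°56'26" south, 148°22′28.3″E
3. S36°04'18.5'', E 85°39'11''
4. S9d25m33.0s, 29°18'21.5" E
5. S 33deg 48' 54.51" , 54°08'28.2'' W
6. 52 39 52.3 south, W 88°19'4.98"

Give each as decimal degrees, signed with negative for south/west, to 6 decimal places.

Point 1:
  φ: 23′ + 19.6″ = 23.32667′; 0 + 23.32667/60 = 0.3887778
  N ⇒ keep positive
  Longitude: 0° + 49/60 + 51.1/3600 = 0 + 0.816667 + 0.014194 = 0.8308611
  W ⇒ negate
Point 2:
  φ: 56′ + 26″ = 56.43333′; 21 + 56.43333/60 = 21.9405556
  S → negative
  Lon: 148° + 22/60 + 28.3/3600 = 148 + 0.366667 + 0.007861 = 148.3745278
  E ⇒ keep positive
Point 3:
  Lat: 36° + 4/60 + 18.5/3600 = 36 + 0.066667 + 0.005139 = 36.0718056
  S → negative
  Lon: 39′ + 11″ = 39.18333′; 85 + 39.18333/60 = 85.6530556
  E → positive
Point 4:
  Lat: 9 + 25/60 + 33/3600 = 9.4258333
  S ⇒ negate
  Longitude: 18′ + 21.5″ = 18.35833′; 29 + 18.35833/60 = 29.3059722
  E → positive
Point 5:
  Latitude: 48′ + 54.51″ = 48.90850′; 33 + 48.90850/60 = 33.8151417
  S → negative
  λ: 54° + 8/60 + 28.2/3600 = 54 + 0.133333 + 0.007833 = 54.1411667
  W ⇒ negate
Point 6:
  Latitude: 52° + 39/60 + 52.3/3600 = 52 + 0.650000 + 0.014528 = 52.6645278
  S ⇒ negate
  Lon: 88 + 19/60 + 4.98/3600 = 88.3180500
  hemisphere W, so the sign is −

1. 0.388778, -0.830861
2. -21.940556, 148.374528
3. -36.071806, 85.653056
4. -9.425833, 29.305972
5. -33.815142, -54.141167
6. -52.664528, -88.318050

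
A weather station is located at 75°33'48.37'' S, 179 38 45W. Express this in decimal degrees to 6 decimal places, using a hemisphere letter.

φ: 75 + 33/60 + 48.37/3600 = 75.5634361
Longitude: 179 + 38/60 + 45/3600 = 179.6458333

75.563436° S, 179.645833° W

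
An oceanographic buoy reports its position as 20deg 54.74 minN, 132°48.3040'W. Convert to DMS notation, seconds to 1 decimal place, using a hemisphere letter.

φ: 54.74000′ → 54′ and 0.74000 × 60 = 44.400″
λ: fractional minutes 0.30400 × 60 = 18.240″

20°54′44.4″ N, 132°48′18.2″ W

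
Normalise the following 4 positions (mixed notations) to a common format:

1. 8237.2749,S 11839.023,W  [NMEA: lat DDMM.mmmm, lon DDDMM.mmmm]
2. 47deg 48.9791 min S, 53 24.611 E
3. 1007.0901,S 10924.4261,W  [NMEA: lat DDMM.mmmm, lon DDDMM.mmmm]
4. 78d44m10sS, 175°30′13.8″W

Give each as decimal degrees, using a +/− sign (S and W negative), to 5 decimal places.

Point 1:
  Lat: split at 2 digits → 82° and 37.2749′; 82 + 37.2749/60 = 82.621248
  S → negative
  λ: degrees = first 3 digits = 118, minutes = 39.023; 118 + 39.023/60 = 118.650383
  W → negative
Point 2:
  Latitude: 47 + 48.9791/60 = 47.816318
  hemisphere S, so the sign is −
  Lon: 53 + 24.611/60 = 53.410183
  E → positive
Point 3:
  Latitude: degrees = first 2 digits = 10, minutes = 7.0901; 10 + 7.0901/60 = 10.118168
  S ⇒ negate
  Longitude: split at 3 digits → 109° and 24.4261′; 109 + 24.4261/60 = 109.407102
  hemisphere W, so the sign is −
Point 4:
  φ: 78 + 44/60 + 10/3600 = 78.736111
  S → negative
  Lon: 175° + 30/60 + 13.8/3600 = 175 + 0.500000 + 0.003833 = 175.503833
  W → negative

1. -82.62125, -118.65038
2. -47.81632, 53.41018
3. -10.11817, -109.40710
4. -78.73611, -175.50383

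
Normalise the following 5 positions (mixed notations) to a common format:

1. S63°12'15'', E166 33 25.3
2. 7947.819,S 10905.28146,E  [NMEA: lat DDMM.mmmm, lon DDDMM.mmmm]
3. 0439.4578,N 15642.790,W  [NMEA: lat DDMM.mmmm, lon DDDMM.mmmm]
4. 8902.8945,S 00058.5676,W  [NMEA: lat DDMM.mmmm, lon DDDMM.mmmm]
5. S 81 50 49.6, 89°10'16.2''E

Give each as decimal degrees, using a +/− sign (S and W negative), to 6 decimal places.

Point 1:
  φ: 63 + 12/60 + 15/3600 = 63.2041667
  S ⇒ negate
  Longitude: 33′ + 25.3″ = 33.42167′; 166 + 33.42167/60 = 166.5570278
  E ⇒ keep positive
Point 2:
  Latitude: degrees = first 2 digits = 79, minutes = 47.819; 79 + 47.819/60 = 79.7969833
  S ⇒ negate
  Lon: split at 3 digits → 109° and 5.28146′; 109 + 5.28146/60 = 109.0880243
  E → positive
Point 3:
  φ: degrees = first 2 digits = 4, minutes = 39.4578; 4 + 39.4578/60 = 4.6576300
  N → positive
  Longitude: split at 3 digits → 156° and 42.79′; 156 + 42.79/60 = 156.7131667
  W → negative
Point 4:
  Latitude: split at 2 digits → 89° and 2.8945′; 89 + 2.8945/60 = 89.0482417
  S → negative
  Lon: split at 3 digits → 000° and 58.5676′; 0 + 58.5676/60 = 0.9761267
  W ⇒ negate
Point 5:
  Lat: 50′ + 49.6″ = 50.82667′; 81 + 50.82667/60 = 81.8471111
  hemisphere S, so the sign is −
  λ: 10′ + 16.2″ = 10.27000′; 89 + 10.27000/60 = 89.1711667
  E → positive

1. -63.204167, 166.557028
2. -79.796983, 109.088024
3. 4.657630, -156.713167
4. -89.048242, -0.976127
5. -81.847111, 89.171167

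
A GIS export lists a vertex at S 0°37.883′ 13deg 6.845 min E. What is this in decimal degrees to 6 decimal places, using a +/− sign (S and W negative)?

Latitude: 0 + 37.883/60 = 0.6313833
S → negative
Lon: 6.845′ = 0.114083°; total 13.1140833
E → positive

-0.631383, 13.114083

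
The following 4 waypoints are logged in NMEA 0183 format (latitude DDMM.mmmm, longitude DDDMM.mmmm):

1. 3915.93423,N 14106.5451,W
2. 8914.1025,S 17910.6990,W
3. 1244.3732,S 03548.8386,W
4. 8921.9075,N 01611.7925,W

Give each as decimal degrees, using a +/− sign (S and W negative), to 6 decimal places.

Point 1:
  Lat: degrees = first 2 digits = 39, minutes = 15.93423; 39 + 15.93423/60 = 39.2655705
  N ⇒ keep positive
  λ: split at 3 digits → 141° and 6.5451′; 141 + 6.5451/60 = 141.1090850
  W → negative
Point 2:
  Latitude: split at 2 digits → 89° and 14.1025′; 89 + 14.1025/60 = 89.2350417
  hemisphere S, so the sign is −
  λ: degrees = first 3 digits = 179, minutes = 10.699; 179 + 10.699/60 = 179.1783167
  W → negative
Point 3:
  Latitude: degrees = first 2 digits = 12, minutes = 44.3732; 12 + 44.3732/60 = 12.7395533
  S → negative
  Lon: split at 3 digits → 035° and 48.8386′; 35 + 48.8386/60 = 35.8139767
  hemisphere W, so the sign is −
Point 4:
  Latitude: split at 2 digits → 89° and 21.9075′; 89 + 21.9075/60 = 89.3651250
  N ⇒ keep positive
  Lon: degrees = first 3 digits = 16, minutes = 11.7925; 16 + 11.7925/60 = 16.1965417
  W → negative

1. 39.265571, -141.109085
2. -89.235042, -179.178317
3. -12.739553, -35.813977
4. 89.365125, -16.196542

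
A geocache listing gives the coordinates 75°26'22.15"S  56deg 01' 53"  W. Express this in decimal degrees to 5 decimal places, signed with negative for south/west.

-75.43949, -56.03139

Lat: 26′ + 22.15″ = 26.36917′; 75 + 26.36917/60 = 75.439486
S ⇒ negate
λ: 56 + 1/60 + 53/3600 = 56.031389
hemisphere W, so the sign is −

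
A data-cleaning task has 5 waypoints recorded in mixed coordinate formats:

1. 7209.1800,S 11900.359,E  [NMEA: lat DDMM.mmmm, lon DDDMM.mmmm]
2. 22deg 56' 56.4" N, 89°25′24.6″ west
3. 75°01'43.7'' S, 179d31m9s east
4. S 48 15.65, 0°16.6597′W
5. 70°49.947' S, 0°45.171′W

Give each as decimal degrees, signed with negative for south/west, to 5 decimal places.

Point 1:
  Lat: split at 2 digits → 72° and 9.18′; 72 + 9.18/60 = 72.153000
  S → negative
  Longitude: split at 3 digits → 119° and 0.359′; 119 + 0.359/60 = 119.005983
  E ⇒ keep positive
Point 2:
  Latitude: 22 + 56/60 + 56.4/3600 = 22.949000
  N → positive
  Lon: 89° + 25/60 + 24.6/3600 = 89 + 0.416667 + 0.006833 = 89.423500
  W ⇒ negate
Point 3:
  Latitude: 75° + 1/60 + 43.7/3600 = 75 + 0.016667 + 0.012139 = 75.028806
  S ⇒ negate
  Longitude: 179° + 31/60 + 9/3600 = 179 + 0.516667 + 0.002500 = 179.519167
  E → positive
Point 4:
  Lat: 15.65′ = 0.260833°; total 48.260833
  hemisphere S, so the sign is −
  λ: 16.6597′ = 0.277662°; total 0.277662
  W ⇒ negate
Point 5:
  Latitude: 49.947′ = 0.832450°; total 70.832450
  hemisphere S, so the sign is −
  Lon: 45.171′ = 0.752850°; total 0.752850
  W → negative

1. -72.15300, 119.00598
2. 22.94900, -89.42350
3. -75.02881, 179.51917
4. -48.26083, -0.27766
5. -70.83245, -0.75285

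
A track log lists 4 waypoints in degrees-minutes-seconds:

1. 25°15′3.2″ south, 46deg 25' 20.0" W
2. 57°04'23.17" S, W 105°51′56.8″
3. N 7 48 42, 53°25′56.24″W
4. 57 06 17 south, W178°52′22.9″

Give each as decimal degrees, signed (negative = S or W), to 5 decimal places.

Point 1:
  Lat: 15′ + 3.2″ = 15.05333′; 25 + 15.05333/60 = 25.250889
  S ⇒ negate
  Longitude: 46° + 25/60 + 20/3600 = 46 + 0.416667 + 0.005556 = 46.422222
  W ⇒ negate
Point 2:
  φ: 4′ + 23.17″ = 4.38617′; 57 + 4.38617/60 = 57.073103
  S → negative
  Lon: 105 + 51/60 + 56.8/3600 = 105.865778
  W → negative
Point 3:
  Lat: 48′ + 42″ = 48.70000′; 7 + 48.70000/60 = 7.811667
  N → positive
  Lon: 25′ + 56.24″ = 25.93733′; 53 + 25.93733/60 = 53.432289
  W → negative
Point 4:
  φ: 57° + 6/60 + 17/3600 = 57 + 0.100000 + 0.004722 = 57.104722
  S → negative
  Lon: 178 + 52/60 + 22.9/3600 = 178.873028
  W ⇒ negate

1. -25.25089, -46.42222
2. -57.07310, -105.86578
3. 7.81167, -53.43229
4. -57.10472, -178.87303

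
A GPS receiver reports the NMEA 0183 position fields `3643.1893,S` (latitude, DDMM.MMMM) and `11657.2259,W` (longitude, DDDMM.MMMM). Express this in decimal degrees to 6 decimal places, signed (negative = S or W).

-36.719822, -116.953765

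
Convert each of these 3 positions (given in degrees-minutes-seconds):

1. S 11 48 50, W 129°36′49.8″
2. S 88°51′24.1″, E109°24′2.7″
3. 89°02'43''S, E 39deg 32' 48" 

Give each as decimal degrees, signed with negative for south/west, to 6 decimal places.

Point 1:
  φ: 11 + 48/60 + 50/3600 = 11.8138889
  S ⇒ negate
  Lon: 129° + 36/60 + 49.8/3600 = 129 + 0.600000 + 0.013833 = 129.6138333
  W → negative
Point 2:
  φ: 88° + 51/60 + 24.1/3600 = 88 + 0.850000 + 0.006694 = 88.8566944
  S → negative
  Lon: 109 + 24/60 + 2.7/3600 = 109.4007500
  E ⇒ keep positive
Point 3:
  φ: 89° + 2/60 + 43/3600 = 89 + 0.033333 + 0.011944 = 89.0452778
  hemisphere S, so the sign is −
  Lon: 39 + 32/60 + 48/3600 = 39.5466667
  E → positive

1. -11.813889, -129.613833
2. -88.856694, 109.400750
3. -89.045278, 39.546667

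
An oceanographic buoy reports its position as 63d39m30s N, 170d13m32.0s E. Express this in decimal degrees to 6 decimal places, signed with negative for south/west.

63.658333, 170.225556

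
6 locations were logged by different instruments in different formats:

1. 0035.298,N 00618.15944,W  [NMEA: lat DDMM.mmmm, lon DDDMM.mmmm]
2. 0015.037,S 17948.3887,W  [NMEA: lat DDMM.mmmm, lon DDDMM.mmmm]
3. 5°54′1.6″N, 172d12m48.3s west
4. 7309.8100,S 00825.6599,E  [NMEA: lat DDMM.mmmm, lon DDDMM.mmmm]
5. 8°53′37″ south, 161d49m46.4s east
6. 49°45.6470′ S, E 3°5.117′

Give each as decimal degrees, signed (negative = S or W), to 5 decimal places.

1. 0.58830, -6.30266
2. -0.25062, -179.80648
3. 5.90044, -172.21342
4. -73.16350, 8.42767
5. -8.89361, 161.82956
6. -49.76078, 3.08528

Point 1:
  Latitude: split at 2 digits → 00° and 35.298′; 0 + 35.298/60 = 0.588300
  N ⇒ keep positive
  Longitude: split at 3 digits → 006° and 18.15944′; 6 + 18.15944/60 = 6.302657
  hemisphere W, so the sign is −
Point 2:
  Lat: degrees = first 2 digits = 0, minutes = 15.037; 0 + 15.037/60 = 0.250617
  S → negative
  λ: split at 3 digits → 179° and 48.3887′; 179 + 48.3887/60 = 179.806478
  hemisphere W, so the sign is −
Point 3:
  φ: 5° + 54/60 + 1.6/3600 = 5 + 0.900000 + 0.000444 = 5.900444
  N ⇒ keep positive
  Lon: 12′ + 48.3″ = 12.80500′; 172 + 12.80500/60 = 172.213417
  W ⇒ negate
Point 4:
  Latitude: degrees = first 2 digits = 73, minutes = 9.81; 73 + 9.81/60 = 73.163500
  S → negative
  λ: split at 3 digits → 008° and 25.6599′; 8 + 25.6599/60 = 8.427665
  E ⇒ keep positive
Point 5:
  Latitude: 8° + 53/60 + 37/3600 = 8 + 0.883333 + 0.010278 = 8.893611
  S → negative
  λ: 161 + 49/60 + 46.4/3600 = 161.829556
  E → positive
Point 6:
  φ: 45.647′ = 0.760783°; total 49.760783
  hemisphere S, so the sign is −
  Longitude: 3 + 5.117/60 = 3.085283
  E → positive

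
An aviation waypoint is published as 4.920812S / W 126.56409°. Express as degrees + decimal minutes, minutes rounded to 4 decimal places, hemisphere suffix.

Latitude: fractional part 0.920812 → 55.248720 minutes
λ: fractional part 0.564090 → 33.845400 minutes

4° 55.2487′ S, 126° 33.8454′ W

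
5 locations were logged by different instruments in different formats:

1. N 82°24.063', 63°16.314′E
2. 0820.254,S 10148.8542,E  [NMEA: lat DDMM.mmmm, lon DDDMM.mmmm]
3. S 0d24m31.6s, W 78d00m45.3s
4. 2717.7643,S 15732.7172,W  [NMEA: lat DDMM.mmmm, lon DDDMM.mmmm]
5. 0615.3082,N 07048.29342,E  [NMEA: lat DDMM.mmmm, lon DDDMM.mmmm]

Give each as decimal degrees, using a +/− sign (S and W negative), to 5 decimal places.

1. 82.40105, 63.27190
2. -8.33757, 101.81424
3. -0.40878, -78.01258
4. -27.29607, -157.54529
5. 6.25514, 70.80489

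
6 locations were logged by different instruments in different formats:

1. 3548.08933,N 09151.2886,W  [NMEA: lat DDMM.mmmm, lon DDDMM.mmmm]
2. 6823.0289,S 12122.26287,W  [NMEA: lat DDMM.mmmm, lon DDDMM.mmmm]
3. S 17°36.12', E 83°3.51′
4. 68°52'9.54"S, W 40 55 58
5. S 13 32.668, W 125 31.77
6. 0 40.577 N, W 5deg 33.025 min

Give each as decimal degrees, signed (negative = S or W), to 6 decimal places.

1. 35.801489, -91.854810
2. -68.383815, -121.371048
3. -17.602000, 83.058500
4. -68.869317, -40.932778
5. -13.544467, -125.529500
6. 0.676283, -5.550417

Point 1:
  φ: split at 2 digits → 35° and 48.08933′; 35 + 48.08933/60 = 35.8014888
  N → positive
  Lon: degrees = first 3 digits = 91, minutes = 51.2886; 91 + 51.2886/60 = 91.8548100
  hemisphere W, so the sign is −
Point 2:
  Latitude: degrees = first 2 digits = 68, minutes = 23.0289; 68 + 23.0289/60 = 68.3838150
  S → negative
  λ: split at 3 digits → 121° and 22.26287′; 121 + 22.26287/60 = 121.3710478
  W ⇒ negate
Point 3:
  φ: 17 + 36.12/60 = 17.6020000
  S → negative
  Longitude: 83 + 3.51/60 = 83.0585000
  E → positive
Point 4:
  Latitude: 52′ + 9.54″ = 52.15900′; 68 + 52.15900/60 = 68.8693167
  S ⇒ negate
  Lon: 55′ + 58″ = 55.96667′; 40 + 55.96667/60 = 40.9327778
  hemisphere W, so the sign is −
Point 5:
  Lat: 32.668′ = 0.544467°; total 13.5444667
  S ⇒ negate
  λ: 125 + 31.77/60 = 125.5295000
  W → negative
Point 6:
  Latitude: 40.577′ = 0.676283°; total 0.6762833
  N → positive
  λ: 33.025′ = 0.550417°; total 5.5504167
  W ⇒ negate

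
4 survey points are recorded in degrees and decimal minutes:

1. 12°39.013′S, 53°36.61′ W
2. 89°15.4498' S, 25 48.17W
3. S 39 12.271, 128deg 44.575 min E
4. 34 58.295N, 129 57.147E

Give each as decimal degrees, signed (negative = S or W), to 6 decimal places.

Point 1:
  Latitude: 12 + 39.013/60 = 12.6502167
  hemisphere S, so the sign is −
  Longitude: 36.61′ = 0.610167°; total 53.6101667
  W ⇒ negate
Point 2:
  Latitude: 89 + 15.4498/60 = 89.2574967
  S ⇒ negate
  λ: 25 + 48.17/60 = 25.8028333
  W → negative
Point 3:
  Lat: 12.271′ = 0.204517°; total 39.2045167
  hemisphere S, so the sign is −
  Lon: 44.575′ = 0.742917°; total 128.7429167
  E → positive
Point 4:
  Latitude: 34 + 58.295/60 = 34.9715833
  N ⇒ keep positive
  Lon: 129 + 57.147/60 = 129.9524500
  E ⇒ keep positive

1. -12.650217, -53.610167
2. -89.257497, -25.802833
3. -39.204517, 128.742917
4. 34.971583, 129.952450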